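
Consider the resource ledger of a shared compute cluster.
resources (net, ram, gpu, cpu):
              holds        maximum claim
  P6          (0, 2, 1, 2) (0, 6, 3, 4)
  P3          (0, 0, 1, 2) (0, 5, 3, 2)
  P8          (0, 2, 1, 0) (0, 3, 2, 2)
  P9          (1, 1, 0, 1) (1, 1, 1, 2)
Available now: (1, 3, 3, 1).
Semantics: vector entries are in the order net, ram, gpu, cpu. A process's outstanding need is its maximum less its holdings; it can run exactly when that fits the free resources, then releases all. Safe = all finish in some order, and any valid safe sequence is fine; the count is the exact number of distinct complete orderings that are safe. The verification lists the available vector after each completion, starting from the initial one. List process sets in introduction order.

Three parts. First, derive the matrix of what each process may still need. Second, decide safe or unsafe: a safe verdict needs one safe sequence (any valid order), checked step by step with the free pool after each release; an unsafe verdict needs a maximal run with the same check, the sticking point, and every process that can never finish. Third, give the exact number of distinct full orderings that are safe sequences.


(1) Need matrix, components ordered net, ram, gpu, cpu:
  P6: (0, 4, 2, 2)
  P3: (0, 5, 2, 0)
  P8: (0, 1, 1, 2)
  P9: (0, 0, 1, 1)
(2) The state is SAFE; one workable sequence: P9, P8, P6, P3.
Key observation: P9 marks the first exact bind of the order: its need (0, 0, 1, 1) fits the free (1, 3, 3, 1) with zero slack on a requested resource.
Verifying each step:
  pool = (1, 3, 3, 1)
  run P9 (needs (0, 0, 1, 1), free (1, 3, 3, 1)); after release of (1, 1, 0, 1) the pool is (2, 4, 3, 2)
  run P8 (needs (0, 1, 1, 2), free (2, 4, 3, 2)); after release of (0, 2, 1, 0) the pool is (2, 6, 4, 2)
  run P6 (needs (0, 4, 2, 2), free (2, 6, 4, 2)); after release of (0, 2, 1, 2) the pool is (2, 8, 5, 4)
  run P3 (needs (0, 5, 2, 0), free (2, 8, 5, 4)); after release of (0, 0, 1, 2) the pool is (2, 8, 6, 6)
(3) Precisely 4 of the possible complete orderings are safe sequences.


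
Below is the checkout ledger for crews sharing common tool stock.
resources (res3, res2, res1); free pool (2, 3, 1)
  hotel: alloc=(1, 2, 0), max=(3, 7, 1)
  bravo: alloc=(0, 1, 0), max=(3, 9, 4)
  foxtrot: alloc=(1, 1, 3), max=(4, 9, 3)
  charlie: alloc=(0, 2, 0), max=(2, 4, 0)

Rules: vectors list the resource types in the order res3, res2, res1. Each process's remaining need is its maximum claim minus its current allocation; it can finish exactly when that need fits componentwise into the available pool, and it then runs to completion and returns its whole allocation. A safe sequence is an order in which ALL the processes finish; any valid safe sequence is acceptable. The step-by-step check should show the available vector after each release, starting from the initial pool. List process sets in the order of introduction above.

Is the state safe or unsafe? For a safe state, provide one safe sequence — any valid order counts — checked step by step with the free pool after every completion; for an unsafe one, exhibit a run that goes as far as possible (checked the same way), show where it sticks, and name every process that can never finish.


UNSAFE.
Key observation: res2 is the bottleneck — with charlie, hotel done the pool holds (3, 7, 1), short of every remaining need.
A maximal execution: charlie, hotel — then nothing else fits. Verifying each step:
  pool = (2, 3, 1)
  charlie needs (2, 2, 0) <= (2, 3, 1) -> finishes; pool += (0, 2, 0) = (2, 5, 1)
  hotel needs (2, 5, 1) <= (2, 5, 1) -> finishes; pool += (1, 2, 0) = (3, 7, 1)
  blocked: bravo wants (3, 8, 4), pool (3, 7, 1) — not enough res2 and res1
  blocked: foxtrot wants (3, 8, 0), pool (3, 7, 1) — not enough res2
Processes that can never finish: bravo and foxtrot.


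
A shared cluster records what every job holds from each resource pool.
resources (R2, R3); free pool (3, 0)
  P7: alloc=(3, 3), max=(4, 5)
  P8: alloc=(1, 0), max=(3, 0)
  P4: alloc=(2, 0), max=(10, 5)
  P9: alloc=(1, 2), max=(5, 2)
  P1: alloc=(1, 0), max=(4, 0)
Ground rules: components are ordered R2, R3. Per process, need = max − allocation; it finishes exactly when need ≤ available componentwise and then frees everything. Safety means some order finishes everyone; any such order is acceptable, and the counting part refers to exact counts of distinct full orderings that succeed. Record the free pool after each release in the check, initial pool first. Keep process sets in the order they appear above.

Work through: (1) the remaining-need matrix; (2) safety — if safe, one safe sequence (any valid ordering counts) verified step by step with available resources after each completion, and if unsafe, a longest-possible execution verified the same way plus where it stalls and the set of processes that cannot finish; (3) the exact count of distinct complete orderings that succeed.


(1) Need matrix, components ordered R2, R3:
  P7: (1, 2)
  P8: (2, 0)
  P4: (8, 5)
  P9: (4, 0)
  P1: (3, 0)
(2) The state is SAFE; one workable sequence: P1, P8, P9, P7, P4.
Key observation: P1 is the earliest step where a requested resource binds exactly: need (3, 0), pool (3, 0) at its turn.
Verifying each step:
  pool = (3, 0)
  P1 needs (3, 0) <= (3, 0) -> finishes; pool += (1, 0) = (4, 0)
  P8 needs (2, 0) <= (4, 0) -> finishes; pool += (1, 0) = (5, 0)
  P9 needs (4, 0) <= (5, 0) -> finishes; pool += (1, 2) = (6, 2)
  P7 needs (1, 2) <= (6, 2) -> finishes; pool += (3, 3) = (9, 5)
  P4 needs (8, 5) <= (9, 5) -> finishes; pool += (2, 0) = (11, 5)
(3) The exact count: 8 of the possible complete orderings are safe sequences.


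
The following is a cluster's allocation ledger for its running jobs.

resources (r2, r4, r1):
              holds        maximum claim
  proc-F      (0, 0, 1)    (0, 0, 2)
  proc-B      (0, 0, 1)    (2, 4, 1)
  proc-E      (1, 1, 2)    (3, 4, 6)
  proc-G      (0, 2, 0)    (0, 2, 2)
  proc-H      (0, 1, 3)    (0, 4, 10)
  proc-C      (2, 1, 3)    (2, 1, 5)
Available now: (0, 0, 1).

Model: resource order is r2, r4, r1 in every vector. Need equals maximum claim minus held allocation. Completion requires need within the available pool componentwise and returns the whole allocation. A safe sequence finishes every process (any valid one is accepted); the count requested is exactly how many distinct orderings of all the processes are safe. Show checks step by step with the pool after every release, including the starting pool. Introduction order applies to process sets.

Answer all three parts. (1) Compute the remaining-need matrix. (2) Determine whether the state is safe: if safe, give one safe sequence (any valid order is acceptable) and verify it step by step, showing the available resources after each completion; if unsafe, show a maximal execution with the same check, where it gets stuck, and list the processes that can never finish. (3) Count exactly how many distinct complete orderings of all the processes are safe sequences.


(1) Outstanding need per process (order r2, r4, r1):
  proc-F: (0, 0, 1)
  proc-B: (2, 4, 0)
  proc-E: (2, 3, 4)
  proc-G: (0, 0, 2)
  proc-H: (0, 3, 7)
  proc-C: (0, 0, 2)
(2) SAFE — a valid safe sequence is proc-F, proc-G, proc-C, proc-E, proc-B, proc-H.
Key observation: the order's first zero-slack moment is proc-F ((0, 0, 1) needed, (0, 0, 1) free — a requested resource with nothing to spare).
Walking it through:
  pool = (0, 0, 1)
  proc-F needs (0, 0, 1) <= (0, 0, 1) -> finishes; pool += (0, 0, 1) = (0, 0, 2)
  proc-G needs (0, 0, 2) <= (0, 0, 2) -> finishes; pool += (0, 2, 0) = (0, 2, 2)
  proc-C needs (0, 0, 2) <= (0, 2, 2) -> finishes; pool += (2, 1, 3) = (2, 3, 5)
  proc-E needs (2, 3, 4) <= (2, 3, 5) -> finishes; pool += (1, 1, 2) = (3, 4, 7)
  proc-B needs (2, 4, 0) <= (3, 4, 7) -> finishes; pool += (0, 0, 1) = (3, 4, 8)
  proc-H needs (0, 3, 7) <= (3, 4, 8) -> finishes; pool += (0, 1, 3) = (3, 5, 11)
(3) Precisely 4 of the possible complete orderings are safe sequences.


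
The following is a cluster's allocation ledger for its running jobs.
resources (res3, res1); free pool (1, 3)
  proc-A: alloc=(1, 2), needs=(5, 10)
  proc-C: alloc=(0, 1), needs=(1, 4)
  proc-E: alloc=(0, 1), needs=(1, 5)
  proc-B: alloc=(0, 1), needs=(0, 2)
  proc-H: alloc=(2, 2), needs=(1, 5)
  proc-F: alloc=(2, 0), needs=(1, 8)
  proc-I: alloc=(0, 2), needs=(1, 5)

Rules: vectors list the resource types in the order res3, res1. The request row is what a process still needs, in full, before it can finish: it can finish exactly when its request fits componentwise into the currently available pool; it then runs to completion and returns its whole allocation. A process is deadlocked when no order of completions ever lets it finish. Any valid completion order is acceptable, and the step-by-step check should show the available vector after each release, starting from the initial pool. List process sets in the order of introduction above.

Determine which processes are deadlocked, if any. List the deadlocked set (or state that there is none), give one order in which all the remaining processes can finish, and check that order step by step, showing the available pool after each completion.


The deadlocked set is empty.
Key observation: starting with proc-B, each completion frees enough for the next — no one is permanently blocked.
The rest can finish in the order proc-B, proc-C, proc-I, proc-E, proc-H, proc-F, proc-A. Step-by-step check:
  pool = (1, 3)
  proc-B needs (0, 2) <= (1, 3) -> finishes; pool += (0, 1) = (1, 4)
  proc-C needs (1, 4) <= (1, 4) -> finishes; pool += (0, 1) = (1, 5)
  proc-I needs (1, 5) <= (1, 5) -> finishes; pool += (0, 2) = (1, 7)
  proc-E needs (1, 5) <= (1, 7) -> finishes; pool += (0, 1) = (1, 8)
  proc-H needs (1, 5) <= (1, 8) -> finishes; pool += (2, 2) = (3, 10)
  proc-F needs (1, 8) <= (3, 10) -> finishes; pool += (2, 0) = (5, 10)
  proc-A needs (5, 10) <= (5, 10) -> finishes; pool += (1, 2) = (6, 12)


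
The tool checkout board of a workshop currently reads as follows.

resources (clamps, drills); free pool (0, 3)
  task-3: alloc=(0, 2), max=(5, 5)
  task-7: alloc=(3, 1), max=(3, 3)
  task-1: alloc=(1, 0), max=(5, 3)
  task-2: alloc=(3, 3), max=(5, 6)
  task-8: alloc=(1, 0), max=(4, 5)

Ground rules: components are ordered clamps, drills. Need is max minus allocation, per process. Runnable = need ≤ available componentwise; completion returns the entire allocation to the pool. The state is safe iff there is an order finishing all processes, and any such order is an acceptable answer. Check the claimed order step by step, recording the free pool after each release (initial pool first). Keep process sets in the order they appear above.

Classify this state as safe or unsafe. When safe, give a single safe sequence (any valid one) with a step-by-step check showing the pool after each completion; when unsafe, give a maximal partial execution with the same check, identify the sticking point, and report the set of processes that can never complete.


The state is SAFE; one workable sequence: task-7, task-2, task-8, task-1, task-3.
Key observation: every step clears its requested resources with room to spare; the minimum clearance is 1, first at task-7 — (0, 2) vs (0, 3) free.
Walking it through:
  pool = (0, 3)
  run task-7 (needs (0, 2), free (0, 3)); after release of (3, 1) the pool is (3, 4)
  run task-2 (needs (2, 3), free (3, 4)); after release of (3, 3) the pool is (6, 7)
  run task-8 (needs (3, 5), free (6, 7)); after release of (1, 0) the pool is (7, 7)
  run task-1 (needs (4, 3), free (7, 7)); after release of (1, 0) the pool is (8, 7)
  run task-3 (needs (5, 3), free (8, 7)); after release of (0, 2) the pool is (8, 9)


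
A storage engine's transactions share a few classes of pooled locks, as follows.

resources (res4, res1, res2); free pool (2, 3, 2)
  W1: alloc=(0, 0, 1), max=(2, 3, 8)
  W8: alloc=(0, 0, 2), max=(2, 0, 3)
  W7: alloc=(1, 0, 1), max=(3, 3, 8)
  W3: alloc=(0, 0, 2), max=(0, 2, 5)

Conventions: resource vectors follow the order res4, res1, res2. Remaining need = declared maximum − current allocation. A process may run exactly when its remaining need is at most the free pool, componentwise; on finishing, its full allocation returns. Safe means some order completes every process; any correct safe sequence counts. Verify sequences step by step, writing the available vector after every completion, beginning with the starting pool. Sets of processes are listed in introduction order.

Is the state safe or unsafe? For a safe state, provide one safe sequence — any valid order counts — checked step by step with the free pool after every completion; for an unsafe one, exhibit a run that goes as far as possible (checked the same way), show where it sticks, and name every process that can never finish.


UNSAFE.
Key observation: the wall is res2: completing W8, W3 brings the pool only to (2, 3, 6), and all the rest need more.
The run W8, W3 cannot be extended any further. Check, step by step:
  pool = (2, 3, 2)
  run W8 (needs (2, 0, 1), free (2, 3, 2)); after release of (0, 0, 2) the pool is (2, 3, 4)
  run W3 (needs (0, 2, 3), free (2, 3, 4)); after release of (0, 0, 2) the pool is (2, 3, 6)
  W1 cannot run: need (2, 3, 7) vs free (2, 3, 6) (insufficient res2)
  W7 cannot run: need (2, 3, 7) vs free (2, 3, 6) (insufficient res2)
Permanently blocked: W1 and W7.


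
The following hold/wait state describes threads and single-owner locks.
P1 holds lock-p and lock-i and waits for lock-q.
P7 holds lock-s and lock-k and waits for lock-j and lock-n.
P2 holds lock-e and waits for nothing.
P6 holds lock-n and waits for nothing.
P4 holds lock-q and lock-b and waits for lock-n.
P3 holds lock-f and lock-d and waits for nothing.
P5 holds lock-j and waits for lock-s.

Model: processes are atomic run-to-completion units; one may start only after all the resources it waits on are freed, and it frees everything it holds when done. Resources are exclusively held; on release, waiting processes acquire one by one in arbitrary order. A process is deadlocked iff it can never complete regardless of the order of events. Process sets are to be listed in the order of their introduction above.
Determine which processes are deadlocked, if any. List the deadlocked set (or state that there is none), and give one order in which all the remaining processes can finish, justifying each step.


Deadlocked: P7 and P5.
Key observation: along P7 -> P5 -> P7, each member waits on what the next one holds — a deadlock; no other process is dragged down with it.
One completion order for the rest: P6, P3, P4, P1, P2.
Verifying each step:
  run P6 (it waits on nothing); releases lock-n
  run P3 (it waits on nothing); releases lock-f and lock-d
  P4 waits on lock-n — all released -> runs and releases lock-q and lock-b
  P1 waits on lock-q — all released -> runs and releases lock-p and lock-i
  run P2 (it waits on nothing); releases lock-e


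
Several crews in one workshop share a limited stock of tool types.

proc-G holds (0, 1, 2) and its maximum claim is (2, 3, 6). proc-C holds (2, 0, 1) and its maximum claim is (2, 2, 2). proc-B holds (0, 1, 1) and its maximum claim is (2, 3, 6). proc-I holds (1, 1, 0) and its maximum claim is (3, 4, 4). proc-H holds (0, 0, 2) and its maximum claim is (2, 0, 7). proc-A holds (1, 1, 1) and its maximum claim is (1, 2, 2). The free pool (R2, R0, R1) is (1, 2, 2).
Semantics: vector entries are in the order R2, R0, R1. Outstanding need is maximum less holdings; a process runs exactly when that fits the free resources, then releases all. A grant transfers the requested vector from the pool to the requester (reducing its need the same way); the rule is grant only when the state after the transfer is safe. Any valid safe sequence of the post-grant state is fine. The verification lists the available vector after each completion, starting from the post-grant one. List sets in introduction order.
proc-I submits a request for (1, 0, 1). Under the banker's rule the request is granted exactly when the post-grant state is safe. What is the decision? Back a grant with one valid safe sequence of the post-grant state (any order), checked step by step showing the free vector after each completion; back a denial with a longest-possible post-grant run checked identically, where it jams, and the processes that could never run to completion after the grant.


GRANT. The post-grant state is safe; one safe sequence: proc-A, proc-C, proc-I, proc-G, proc-B, proc-H.
Key observation: post-grant, (0, 2, 1) remains, and an order beginning with proc-A completes everyone.
Check on the post-grant state, step by step:
  pool = (0, 2, 1)
  run proc-A (needs (0, 1, 1), free (0, 2, 1)); after release of (1, 1, 1) the pool is (1, 3, 2)
  run proc-C (needs (0, 2, 1), free (1, 3, 2)); after release of (2, 0, 1) the pool is (3, 3, 3)
  run proc-I (needs (1, 3, 3), free (3, 3, 3)); after release of (2, 1, 1) the pool is (5, 4, 4)
  run proc-G (needs (2, 2, 4), free (5, 4, 4)); after release of (0, 1, 2) the pool is (5, 5, 6)
  run proc-B (needs (2, 2, 5), free (5, 5, 6)); after release of (0, 1, 1) the pool is (5, 6, 7)
  run proc-H (needs (2, 0, 5), free (5, 6, 7)); after release of (0, 0, 2) the pool is (5, 6, 9)


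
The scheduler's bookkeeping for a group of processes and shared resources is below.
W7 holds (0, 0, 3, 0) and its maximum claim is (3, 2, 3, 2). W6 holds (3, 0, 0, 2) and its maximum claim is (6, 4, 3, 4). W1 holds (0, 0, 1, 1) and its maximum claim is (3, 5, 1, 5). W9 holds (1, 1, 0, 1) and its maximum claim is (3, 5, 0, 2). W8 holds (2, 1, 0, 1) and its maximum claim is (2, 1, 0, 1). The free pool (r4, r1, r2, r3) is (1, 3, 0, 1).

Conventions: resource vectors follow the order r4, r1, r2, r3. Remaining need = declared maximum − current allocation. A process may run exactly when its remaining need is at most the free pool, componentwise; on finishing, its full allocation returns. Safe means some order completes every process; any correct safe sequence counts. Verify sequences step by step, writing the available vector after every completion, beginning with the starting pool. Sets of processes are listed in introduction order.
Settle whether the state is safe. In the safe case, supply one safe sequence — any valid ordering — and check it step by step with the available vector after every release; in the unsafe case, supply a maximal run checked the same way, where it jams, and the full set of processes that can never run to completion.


The state is SAFE; one workable sequence: W8, W7, W9, W6, W1.
Key observation: reading the order forward, W7 is the first process whose need (3, 2, 0, 2) meets the free pool (3, 4, 0, 2) exactly on a resource it requests.
Check, step by step:
  pool = (1, 3, 0, 1)
  W8: need (0, 0, 0, 0) fits (1, 3, 0, 1); releases (2, 1, 0, 1), pool now (3, 4, 0, 2)
  W7: need (3, 2, 0, 2) fits (3, 4, 0, 2); releases (0, 0, 3, 0), pool now (3, 4, 3, 2)
  W9: need (2, 4, 0, 1) fits (3, 4, 3, 2); releases (1, 1, 0, 1), pool now (4, 5, 3, 3)
  W6: need (3, 4, 3, 2) fits (4, 5, 3, 3); releases (3, 0, 0, 2), pool now (7, 5, 3, 5)
  W1: need (3, 5, 0, 4) fits (7, 5, 3, 5); releases (0, 0, 1, 1), pool now (7, 5, 4, 6)


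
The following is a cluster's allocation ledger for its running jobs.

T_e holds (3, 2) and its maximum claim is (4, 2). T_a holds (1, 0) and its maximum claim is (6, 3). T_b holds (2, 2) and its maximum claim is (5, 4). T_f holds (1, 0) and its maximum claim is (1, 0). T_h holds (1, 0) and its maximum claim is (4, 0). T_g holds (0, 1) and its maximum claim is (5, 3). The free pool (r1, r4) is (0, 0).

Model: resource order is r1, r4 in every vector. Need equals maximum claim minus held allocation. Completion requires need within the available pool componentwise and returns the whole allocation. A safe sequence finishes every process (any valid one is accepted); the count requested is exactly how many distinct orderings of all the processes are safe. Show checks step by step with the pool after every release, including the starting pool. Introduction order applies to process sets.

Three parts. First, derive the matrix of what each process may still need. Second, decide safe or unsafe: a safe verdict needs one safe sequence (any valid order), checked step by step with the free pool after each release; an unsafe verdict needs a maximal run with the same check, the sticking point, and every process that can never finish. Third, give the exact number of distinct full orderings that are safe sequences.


(1) Outstanding need per process (order r1, r4):
  T_e: (1, 0)
  T_a: (5, 3)
  T_b: (3, 2)
  T_f: (0, 0)
  T_h: (3, 0)
  T_g: (5, 2)
(2) SAFE — a valid safe sequence is T_f, T_e, T_b, T_a, T_g, T_h.
Key observation: the order's first zero-slack moment is T_e ((1, 0) needed, (1, 0) free — a requested resource with nothing to spare).
Verifying each step:
  pool = (0, 0)
  T_f needs (0, 0) <= (0, 0) -> finishes; pool += (1, 0) = (1, 0)
  T_e needs (1, 0) <= (1, 0) -> finishes; pool += (3, 2) = (4, 2)
  T_b needs (3, 2) <= (4, 2) -> finishes; pool += (2, 2) = (6, 4)
  T_a needs (5, 3) <= (6, 4) -> finishes; pool += (1, 0) = (7, 4)
  T_g needs (5, 2) <= (7, 4) -> finishes; pool += (0, 1) = (7, 5)
  T_h needs (3, 0) <= (7, 5) -> finishes; pool += (1, 0) = (8, 5)
(3) Exactly 10 of the possible complete orderings are safe sequences.


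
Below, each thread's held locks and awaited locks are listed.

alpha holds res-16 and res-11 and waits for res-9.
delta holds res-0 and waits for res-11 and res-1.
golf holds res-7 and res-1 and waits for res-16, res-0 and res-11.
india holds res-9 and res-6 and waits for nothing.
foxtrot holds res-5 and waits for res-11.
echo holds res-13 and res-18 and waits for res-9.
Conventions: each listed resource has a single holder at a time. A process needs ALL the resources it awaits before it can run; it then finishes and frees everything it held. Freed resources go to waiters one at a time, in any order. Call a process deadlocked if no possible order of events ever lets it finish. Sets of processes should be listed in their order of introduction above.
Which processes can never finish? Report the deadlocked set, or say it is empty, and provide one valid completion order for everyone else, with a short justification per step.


Deadlocked set: delta and golf.
Key observation: nobody on the ring delta -> golf -> delta can start until another member finishes, which never happens; no other process is dragged down with it.
A valid finishing order for the others: india, echo, alpha, foxtrot.
Verifying each step:
  run india (it waits on nothing); releases res-9 and res-6
  run echo (all its waits — res-9 — are resolved); releases res-13 and res-18
  run alpha (all its waits — res-9 — are resolved); releases res-16 and res-11
  run foxtrot (all its waits — res-11 — are resolved); releases res-5


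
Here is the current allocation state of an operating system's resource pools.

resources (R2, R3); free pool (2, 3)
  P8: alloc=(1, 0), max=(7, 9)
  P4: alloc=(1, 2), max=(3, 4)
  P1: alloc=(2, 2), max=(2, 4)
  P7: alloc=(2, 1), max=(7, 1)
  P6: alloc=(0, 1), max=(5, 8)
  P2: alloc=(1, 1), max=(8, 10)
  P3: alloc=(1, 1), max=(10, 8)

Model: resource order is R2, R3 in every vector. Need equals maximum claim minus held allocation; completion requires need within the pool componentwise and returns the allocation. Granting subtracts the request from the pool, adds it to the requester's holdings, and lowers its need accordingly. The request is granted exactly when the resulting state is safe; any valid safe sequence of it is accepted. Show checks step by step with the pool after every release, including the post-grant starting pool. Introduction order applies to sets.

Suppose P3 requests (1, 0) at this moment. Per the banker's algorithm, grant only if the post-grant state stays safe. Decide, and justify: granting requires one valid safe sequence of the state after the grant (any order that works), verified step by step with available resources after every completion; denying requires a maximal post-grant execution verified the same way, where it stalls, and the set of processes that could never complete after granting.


DENY: after the grant no complete ordering would exist.
Key observation: no order helps: past P1, P4, the free pool tops out at (4, 7), below what each blocked process needs in R2.
Pretend the grant happened; the run P1, P4 goes as far as possible. Step-by-step check:
  pool = (1, 3)
  P1: need (0, 2) fits (1, 3); releases (2, 2), pool now (3, 5)
  P4: need (2, 2) fits (3, 5); releases (1, 2), pool now (4, 7)
  P8 still needs (6, 9) but only (4, 7) is free — short on R2 and R3
  P7 still needs (5, 0) but only (4, 7) is free — short on R2
  P6 still needs (5, 7) but only (4, 7) is free — short on R2
  P2 still needs (7, 9) but only (4, 7) is free — short on R2 and R3
  P3 still needs (8, 7) but only (4, 7) is free — short on R2
Post-grant, the permanently blocked set is P8, P7, P6, P2 and P3.


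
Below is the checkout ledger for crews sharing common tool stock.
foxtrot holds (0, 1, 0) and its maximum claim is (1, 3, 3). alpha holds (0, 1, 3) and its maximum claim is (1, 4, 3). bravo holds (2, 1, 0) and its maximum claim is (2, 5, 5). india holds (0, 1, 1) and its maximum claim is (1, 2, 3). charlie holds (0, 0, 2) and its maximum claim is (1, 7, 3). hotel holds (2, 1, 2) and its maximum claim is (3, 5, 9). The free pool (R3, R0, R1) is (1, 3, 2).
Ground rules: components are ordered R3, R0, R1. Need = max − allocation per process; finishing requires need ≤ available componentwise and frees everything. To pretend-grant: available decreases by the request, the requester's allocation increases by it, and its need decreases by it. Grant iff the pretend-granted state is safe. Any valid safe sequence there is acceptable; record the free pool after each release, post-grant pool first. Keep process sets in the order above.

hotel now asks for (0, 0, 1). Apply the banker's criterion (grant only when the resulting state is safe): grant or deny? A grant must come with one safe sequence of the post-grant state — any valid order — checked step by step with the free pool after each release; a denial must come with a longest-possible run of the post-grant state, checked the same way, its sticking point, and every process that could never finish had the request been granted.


GRANT. The post-grant state is safe; one safe sequence: alpha, india, bravo, foxtrot, charlie, hotel.
Key observation: (1, 3, 1) free after granting still covers alpha first, and each release covers the next.
Verifying the post-grant state step by step:
  pool = (1, 3, 1)
  alpha: need (1, 3, 0) fits (1, 3, 1); releases (0, 1, 3), pool now (1, 4, 4)
  india: need (1, 1, 2) fits (1, 4, 4); releases (0, 1, 1), pool now (1, 5, 5)
  bravo: need (0, 4, 5) fits (1, 5, 5); releases (2, 1, 0), pool now (3, 6, 5)
  foxtrot: need (1, 2, 3) fits (3, 6, 5); releases (0, 1, 0), pool now (3, 7, 5)
  charlie: need (1, 7, 1) fits (3, 7, 5); releases (0, 0, 2), pool now (3, 7, 7)
  hotel: need (1, 4, 6) fits (3, 7, 7); releases (2, 1, 3), pool now (5, 8, 10)


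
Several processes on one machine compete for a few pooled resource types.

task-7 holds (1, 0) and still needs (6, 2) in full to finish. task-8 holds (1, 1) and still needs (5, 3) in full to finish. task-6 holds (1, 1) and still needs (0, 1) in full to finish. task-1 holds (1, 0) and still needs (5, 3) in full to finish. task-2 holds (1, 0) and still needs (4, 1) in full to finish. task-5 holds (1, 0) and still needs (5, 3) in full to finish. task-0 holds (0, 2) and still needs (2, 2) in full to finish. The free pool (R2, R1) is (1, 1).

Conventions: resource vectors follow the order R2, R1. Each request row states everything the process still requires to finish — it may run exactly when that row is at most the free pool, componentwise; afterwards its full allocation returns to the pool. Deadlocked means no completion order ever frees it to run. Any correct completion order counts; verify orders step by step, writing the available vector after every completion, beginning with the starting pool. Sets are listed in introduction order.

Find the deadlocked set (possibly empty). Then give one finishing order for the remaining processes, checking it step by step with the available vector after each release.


The deadlocked set is task-7, task-8, task-1, task-2 and task-5.
Key observation: R2 is the bottleneck — with task-6, task-0 done the pool holds (2, 4), short of every remaining need.
The rest can finish in the order task-6, task-0. Step-by-step check:
  pool = (1, 1)
  task-6 needs (0, 1) <= (1, 1) -> finishes; pool += (1, 1) = (2, 2)
  task-0 needs (2, 2) <= (2, 2) -> finishes; pool += (0, 2) = (2, 4)
The blocked processes can never fit:
  task-7 still needs (6, 2) but only (2, 4) is free — short on R2
  task-8 still needs (5, 3) but only (2, 4) is free — short on R2
  task-1 still needs (5, 3) but only (2, 4) is free — short on R2
  task-2 still needs (4, 1) but only (2, 4) is free — short on R2
  task-5 still needs (5, 3) but only (2, 4) is free — short on R2


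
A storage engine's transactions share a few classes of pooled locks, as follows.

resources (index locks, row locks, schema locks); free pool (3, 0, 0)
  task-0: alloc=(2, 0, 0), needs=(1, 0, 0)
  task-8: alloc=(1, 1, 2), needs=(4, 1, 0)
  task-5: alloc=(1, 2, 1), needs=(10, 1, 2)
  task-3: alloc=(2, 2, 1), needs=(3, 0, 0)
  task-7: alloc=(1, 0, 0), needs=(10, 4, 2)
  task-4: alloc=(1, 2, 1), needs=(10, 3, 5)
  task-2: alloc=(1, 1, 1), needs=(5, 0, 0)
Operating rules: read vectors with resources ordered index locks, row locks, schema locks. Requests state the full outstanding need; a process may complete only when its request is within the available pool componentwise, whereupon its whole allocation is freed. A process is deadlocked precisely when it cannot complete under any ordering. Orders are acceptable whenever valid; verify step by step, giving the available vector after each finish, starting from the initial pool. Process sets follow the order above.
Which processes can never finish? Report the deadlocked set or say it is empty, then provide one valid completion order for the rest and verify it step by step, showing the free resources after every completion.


Deadlocked: task-5, task-7 and task-4.
Key observation: task-3, task-8, task-2, task-0 can finish, but then (9, 4, 4) is all there is, and the blocked group's index locks demands exceed it.
One completion order for the rest: task-3, task-8, task-2, task-0. Check, step by step:
  pool = (3, 0, 0)
  run task-3 (needs (3, 0, 0), free (3, 0, 0)); after release of (2, 2, 1) the pool is (5, 2, 1)
  run task-8 (needs (4, 1, 0), free (5, 2, 1)); after release of (1, 1, 2) the pool is (6, 3, 3)
  run task-2 (needs (5, 0, 0), free (6, 3, 3)); after release of (1, 1, 1) the pool is (7, 4, 4)
  run task-0 (needs (1, 0, 0), free (7, 4, 4)); after release of (2, 0, 0) the pool is (9, 4, 4)
The blocked processes can never fit:
  task-5 cannot run: need (10, 1, 2) vs free (9, 4, 4) (insufficient index locks)
  task-7 cannot run: need (10, 4, 2) vs free (9, 4, 4) (insufficient index locks)
  task-4 cannot run: need (10, 3, 5) vs free (9, 4, 4) (insufficient index locks and schema locks)


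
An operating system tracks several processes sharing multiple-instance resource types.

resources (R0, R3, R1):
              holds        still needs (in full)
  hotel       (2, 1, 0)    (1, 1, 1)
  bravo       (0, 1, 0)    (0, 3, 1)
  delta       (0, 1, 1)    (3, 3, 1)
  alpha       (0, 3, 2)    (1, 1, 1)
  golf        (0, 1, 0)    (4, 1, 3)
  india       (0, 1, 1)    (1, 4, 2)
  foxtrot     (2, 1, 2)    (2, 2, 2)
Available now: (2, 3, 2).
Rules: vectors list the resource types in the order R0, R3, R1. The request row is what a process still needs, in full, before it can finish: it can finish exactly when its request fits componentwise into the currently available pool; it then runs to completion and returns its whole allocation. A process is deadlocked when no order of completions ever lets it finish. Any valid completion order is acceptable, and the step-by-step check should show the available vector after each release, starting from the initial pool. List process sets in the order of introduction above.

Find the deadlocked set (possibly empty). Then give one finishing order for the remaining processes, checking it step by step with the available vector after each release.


Nothing here is deadlocked.
Key observation: foxtrot can run right away; the returned allocation unlocks the remaining processes in turn.
One completion order for the rest: foxtrot, bravo, alpha, delta, hotel, golf, india. Check, step by step:
  pool = (2, 3, 2)
  run foxtrot (needs (2, 2, 2), free (2, 3, 2)); after release of (2, 1, 2) the pool is (4, 4, 4)
  run bravo (needs (0, 3, 1), free (4, 4, 4)); after release of (0, 1, 0) the pool is (4, 5, 4)
  run alpha (needs (1, 1, 1), free (4, 5, 4)); after release of (0, 3, 2) the pool is (4, 8, 6)
  run delta (needs (3, 3, 1), free (4, 8, 6)); after release of (0, 1, 1) the pool is (4, 9, 7)
  run hotel (needs (1, 1, 1), free (4, 9, 7)); after release of (2, 1, 0) the pool is (6, 10, 7)
  run golf (needs (4, 1, 3), free (6, 10, 7)); after release of (0, 1, 0) the pool is (6, 11, 7)
  run india (needs (1, 4, 2), free (6, 11, 7)); after release of (0, 1, 1) the pool is (6, 12, 8)


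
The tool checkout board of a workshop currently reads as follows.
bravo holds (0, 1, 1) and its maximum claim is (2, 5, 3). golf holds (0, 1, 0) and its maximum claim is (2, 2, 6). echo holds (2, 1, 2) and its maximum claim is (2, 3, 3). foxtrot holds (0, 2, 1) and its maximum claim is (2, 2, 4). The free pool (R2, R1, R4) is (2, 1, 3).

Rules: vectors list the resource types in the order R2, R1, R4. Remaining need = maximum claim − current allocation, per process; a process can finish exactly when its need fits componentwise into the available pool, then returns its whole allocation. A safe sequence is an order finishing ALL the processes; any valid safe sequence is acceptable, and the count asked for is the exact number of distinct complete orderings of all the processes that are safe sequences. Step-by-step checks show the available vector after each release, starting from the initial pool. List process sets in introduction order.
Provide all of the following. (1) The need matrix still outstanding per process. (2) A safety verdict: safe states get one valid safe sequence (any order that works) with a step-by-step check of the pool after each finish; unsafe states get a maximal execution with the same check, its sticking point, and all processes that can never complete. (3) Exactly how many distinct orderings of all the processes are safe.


(1) Need matrix, components ordered R2, R1, R4:
  bravo: (2, 4, 2)
  golf: (2, 1, 6)
  echo: (0, 2, 1)
  foxtrot: (2, 0, 3)
(2) SAFE, for example via the order foxtrot, echo, golf, bravo.
Key observation: the order's first zero-slack moment is foxtrot ((2, 0, 3) needed, (2, 1, 3) free — a requested resource with nothing to spare).
Step-by-step check:
  pool = (2, 1, 3)
  foxtrot needs (2, 0, 3) <= (2, 1, 3) -> finishes; pool += (0, 2, 1) = (2, 3, 4)
  echo needs (0, 2, 1) <= (2, 3, 4) -> finishes; pool += (2, 1, 2) = (4, 4, 6)
  golf needs (2, 1, 6) <= (4, 4, 6) -> finishes; pool += (0, 1, 0) = (4, 5, 6)
  bravo needs (2, 4, 2) <= (4, 5, 6) -> finishes; pool += (0, 1, 1) = (4, 6, 7)
(3) The exact count: 2 of the possible complete orderings are safe sequences.


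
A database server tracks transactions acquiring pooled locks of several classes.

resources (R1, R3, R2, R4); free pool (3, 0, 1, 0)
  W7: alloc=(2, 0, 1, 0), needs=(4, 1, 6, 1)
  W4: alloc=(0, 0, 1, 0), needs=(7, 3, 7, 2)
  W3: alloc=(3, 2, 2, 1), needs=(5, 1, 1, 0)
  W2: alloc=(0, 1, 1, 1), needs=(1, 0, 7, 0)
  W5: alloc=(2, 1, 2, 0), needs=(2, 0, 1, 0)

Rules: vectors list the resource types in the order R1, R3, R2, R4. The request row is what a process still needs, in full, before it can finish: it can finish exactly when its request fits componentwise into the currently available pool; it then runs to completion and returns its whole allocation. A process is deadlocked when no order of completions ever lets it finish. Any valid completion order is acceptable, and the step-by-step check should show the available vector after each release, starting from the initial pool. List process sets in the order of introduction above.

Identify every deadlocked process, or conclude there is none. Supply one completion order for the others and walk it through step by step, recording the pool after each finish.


The deadlocked set is W7, W4 and W2.
Key observation: the wall is R2: completing W5, W3 brings the pool only to (8, 3, 5, 1), and all the rest need more.
The rest can finish in the order W5, W3. Walking it through:
  pool = (3, 0, 1, 0)
  run W5 (needs (2, 0, 1, 0), free (3, 0, 1, 0)); after release of (2, 1, 2, 0) the pool is (5, 1, 3, 0)
  run W3 (needs (5, 1, 1, 0), free (5, 1, 3, 0)); after release of (3, 2, 2, 1) the pool is (8, 3, 5, 1)
None of the blocked processes ever fits:
  blocked: W7 wants (4, 1, 6, 1), pool (8, 3, 5, 1) — not enough R2
  blocked: W4 wants (7, 3, 7, 2), pool (8, 3, 5, 1) — not enough R2 and R4
  blocked: W2 wants (1, 0, 7, 0), pool (8, 3, 5, 1) — not enough R2


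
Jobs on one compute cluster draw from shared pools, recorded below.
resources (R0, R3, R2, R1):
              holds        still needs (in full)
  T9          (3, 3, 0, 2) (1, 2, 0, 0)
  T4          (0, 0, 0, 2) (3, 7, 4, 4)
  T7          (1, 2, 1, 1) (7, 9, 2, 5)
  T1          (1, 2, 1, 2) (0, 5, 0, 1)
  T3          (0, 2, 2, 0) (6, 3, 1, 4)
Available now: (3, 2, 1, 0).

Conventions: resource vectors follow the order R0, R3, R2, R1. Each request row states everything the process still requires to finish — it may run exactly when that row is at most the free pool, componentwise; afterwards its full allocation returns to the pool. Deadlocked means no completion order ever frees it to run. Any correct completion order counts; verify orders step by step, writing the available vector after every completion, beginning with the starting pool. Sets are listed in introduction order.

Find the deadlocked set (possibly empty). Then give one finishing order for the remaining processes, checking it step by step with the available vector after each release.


No process is deadlocked.
Key observation: starting with T9, each completion frees enough for the next — no one is permanently blocked.
The rest can finish in the order T9, T1, T3, T4, T7. Step-by-step check:
  pool = (3, 2, 1, 0)
  T9: need (1, 2, 0, 0) fits (3, 2, 1, 0); releases (3, 3, 0, 2), pool now (6, 5, 1, 2)
  T1: need (0, 5, 0, 1) fits (6, 5, 1, 2); releases (1, 2, 1, 2), pool now (7, 7, 2, 4)
  T3: need (6, 3, 1, 4) fits (7, 7, 2, 4); releases (0, 2, 2, 0), pool now (7, 9, 4, 4)
  T4: need (3, 7, 4, 4) fits (7, 9, 4, 4); releases (0, 0, 0, 2), pool now (7, 9, 4, 6)
  T7: need (7, 9, 2, 5) fits (7, 9, 4, 6); releases (1, 2, 1, 1), pool now (8, 11, 5, 7)


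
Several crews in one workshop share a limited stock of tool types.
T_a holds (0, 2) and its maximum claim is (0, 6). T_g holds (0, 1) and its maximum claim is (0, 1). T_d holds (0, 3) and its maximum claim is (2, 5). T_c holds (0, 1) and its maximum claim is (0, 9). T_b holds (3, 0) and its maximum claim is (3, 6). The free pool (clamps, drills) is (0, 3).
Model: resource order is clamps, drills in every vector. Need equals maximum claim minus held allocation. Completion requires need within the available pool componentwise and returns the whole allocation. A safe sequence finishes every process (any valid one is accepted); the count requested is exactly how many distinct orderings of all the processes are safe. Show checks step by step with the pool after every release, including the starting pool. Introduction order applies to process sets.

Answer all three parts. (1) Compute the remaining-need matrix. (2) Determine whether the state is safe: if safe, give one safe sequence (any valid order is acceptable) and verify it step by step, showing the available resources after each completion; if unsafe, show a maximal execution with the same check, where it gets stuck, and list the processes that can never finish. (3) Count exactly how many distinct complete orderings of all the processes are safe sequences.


(1) Need matrix, components ordered clamps, drills:
  T_a: (0, 4)
  T_g: (0, 0)
  T_d: (2, 2)
  T_c: (0, 8)
  T_b: (0, 6)
(2) SAFE. One safe sequence: T_g, T_a, T_b, T_d, T_c.
Key observation: at T_a the run first touches a limit — (0, 4) against (0, 4), exact on a resource it actually requests.
Check, step by step:
  pool = (0, 3)
  T_g needs (0, 0) <= (0, 3) -> finishes; pool += (0, 1) = (0, 4)
  T_a needs (0, 4) <= (0, 4) -> finishes; pool += (0, 2) = (0, 6)
  T_b needs (0, 6) <= (0, 6) -> finishes; pool += (3, 0) = (3, 6)
  T_d needs (2, 2) <= (3, 6) -> finishes; pool += (0, 3) = (3, 9)
  T_c needs (0, 8) <= (3, 9) -> finishes; pool += (0, 1) = (3, 10)
(3) Precisely 1 of the possible complete orderings is a safe sequence.
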